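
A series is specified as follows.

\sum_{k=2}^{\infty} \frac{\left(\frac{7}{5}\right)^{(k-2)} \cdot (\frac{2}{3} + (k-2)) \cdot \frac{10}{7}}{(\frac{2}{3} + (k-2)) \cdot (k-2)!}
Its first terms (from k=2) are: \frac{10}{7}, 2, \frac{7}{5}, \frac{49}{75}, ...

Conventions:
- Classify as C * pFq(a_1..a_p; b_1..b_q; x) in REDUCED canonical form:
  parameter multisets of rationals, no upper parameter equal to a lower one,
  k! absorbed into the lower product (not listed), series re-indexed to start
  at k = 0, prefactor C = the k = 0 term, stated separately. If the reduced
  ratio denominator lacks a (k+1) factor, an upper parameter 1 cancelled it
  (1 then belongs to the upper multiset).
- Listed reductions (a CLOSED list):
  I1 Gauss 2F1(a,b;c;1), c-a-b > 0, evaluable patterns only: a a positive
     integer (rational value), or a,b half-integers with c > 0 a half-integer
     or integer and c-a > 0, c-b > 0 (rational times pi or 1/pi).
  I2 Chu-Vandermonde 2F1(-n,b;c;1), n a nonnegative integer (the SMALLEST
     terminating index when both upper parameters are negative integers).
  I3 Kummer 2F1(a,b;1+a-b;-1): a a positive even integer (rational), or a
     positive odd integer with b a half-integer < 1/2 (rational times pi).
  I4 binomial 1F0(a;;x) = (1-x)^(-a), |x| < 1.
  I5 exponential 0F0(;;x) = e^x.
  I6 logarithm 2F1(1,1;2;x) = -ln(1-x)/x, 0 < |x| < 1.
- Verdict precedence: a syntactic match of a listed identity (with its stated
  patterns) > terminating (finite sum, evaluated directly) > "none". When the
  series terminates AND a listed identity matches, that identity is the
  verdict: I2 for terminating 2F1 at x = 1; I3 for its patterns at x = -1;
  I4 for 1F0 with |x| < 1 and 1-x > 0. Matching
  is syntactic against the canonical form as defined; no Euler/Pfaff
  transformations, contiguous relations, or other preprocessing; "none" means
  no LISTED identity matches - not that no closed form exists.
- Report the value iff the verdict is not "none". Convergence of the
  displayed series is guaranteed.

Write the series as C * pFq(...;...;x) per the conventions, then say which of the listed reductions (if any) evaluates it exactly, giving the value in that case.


Classification (C = \frac{10}{7}): 0F0 with upper {-}, lower {-}, argument x = \frac{7}{5}. Verdict at x = \frac{7}{5}: exponential (I5) matches (the 0F0 exponential series at x = \frac{7}{5}). Value: \frac{10}{7} \cdot e^{\frac{7}{5}}.

Structural cue: with t_0 = \frac{10}{7}, striking the common factor k + 2/3 reduces the term (C = 10/7).
Adjacent-term ratio: r(k) = \frac{7}{5} * 1 / [(k+1)] - rational in k, leading ratio \frac{7}{5}; with t_0 = \frac{10}{7}, classification follows.


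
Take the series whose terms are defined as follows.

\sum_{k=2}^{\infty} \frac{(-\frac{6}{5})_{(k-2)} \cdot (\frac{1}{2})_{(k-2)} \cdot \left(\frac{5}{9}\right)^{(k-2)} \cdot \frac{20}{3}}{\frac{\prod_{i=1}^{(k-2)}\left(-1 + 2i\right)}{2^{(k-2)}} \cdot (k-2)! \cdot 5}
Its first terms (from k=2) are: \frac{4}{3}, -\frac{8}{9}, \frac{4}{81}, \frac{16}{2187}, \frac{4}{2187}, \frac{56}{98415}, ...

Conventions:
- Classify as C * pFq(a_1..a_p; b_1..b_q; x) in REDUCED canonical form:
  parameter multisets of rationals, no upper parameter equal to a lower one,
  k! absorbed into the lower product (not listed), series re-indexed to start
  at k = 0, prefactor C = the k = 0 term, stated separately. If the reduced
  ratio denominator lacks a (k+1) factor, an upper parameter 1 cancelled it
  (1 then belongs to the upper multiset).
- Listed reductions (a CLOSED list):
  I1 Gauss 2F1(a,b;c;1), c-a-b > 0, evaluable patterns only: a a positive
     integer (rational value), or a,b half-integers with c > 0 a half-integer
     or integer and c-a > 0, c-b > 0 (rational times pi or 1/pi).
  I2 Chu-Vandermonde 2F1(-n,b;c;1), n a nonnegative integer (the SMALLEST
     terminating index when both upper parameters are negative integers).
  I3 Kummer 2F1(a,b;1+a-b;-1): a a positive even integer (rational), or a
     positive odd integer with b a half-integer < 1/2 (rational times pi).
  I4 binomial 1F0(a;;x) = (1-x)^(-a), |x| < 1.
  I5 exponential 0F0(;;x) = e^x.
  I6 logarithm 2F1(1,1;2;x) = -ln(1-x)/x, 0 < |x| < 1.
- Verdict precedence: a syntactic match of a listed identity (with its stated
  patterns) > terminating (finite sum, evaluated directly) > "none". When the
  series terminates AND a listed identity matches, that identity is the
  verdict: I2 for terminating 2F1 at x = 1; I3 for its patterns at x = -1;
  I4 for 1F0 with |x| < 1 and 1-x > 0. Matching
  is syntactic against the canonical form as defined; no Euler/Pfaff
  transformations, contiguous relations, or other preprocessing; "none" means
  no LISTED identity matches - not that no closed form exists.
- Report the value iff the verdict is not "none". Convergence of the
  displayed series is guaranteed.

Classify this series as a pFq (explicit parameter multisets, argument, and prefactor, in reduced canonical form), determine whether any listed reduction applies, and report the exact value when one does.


Classification (C = \frac{4}{3}): 1F0 with upper {-\frac{6}{5}}, lower {-}, argument x = \frac{5}{9}. Verdict: the binomial series (I4) matches (the 1F0 binomial series: exponent 6/5, x = \frac{5}{9}). Sum: \frac{4}{3} \cdot \left(\frac{4}{9}\right)^{\frac{6}{5}}.

The tell: t_0 being \frac{4}{3}, the lower odd product (C = 4/3) is 2^k (1/2)_k.
Step ratio: r(k) = \frac{5}{9} * (k-\frac{6}{5}) / [(k+1)] ; factor over Q: parameters, x = \frac{5}{9}, and C = \frac{4}{3}.


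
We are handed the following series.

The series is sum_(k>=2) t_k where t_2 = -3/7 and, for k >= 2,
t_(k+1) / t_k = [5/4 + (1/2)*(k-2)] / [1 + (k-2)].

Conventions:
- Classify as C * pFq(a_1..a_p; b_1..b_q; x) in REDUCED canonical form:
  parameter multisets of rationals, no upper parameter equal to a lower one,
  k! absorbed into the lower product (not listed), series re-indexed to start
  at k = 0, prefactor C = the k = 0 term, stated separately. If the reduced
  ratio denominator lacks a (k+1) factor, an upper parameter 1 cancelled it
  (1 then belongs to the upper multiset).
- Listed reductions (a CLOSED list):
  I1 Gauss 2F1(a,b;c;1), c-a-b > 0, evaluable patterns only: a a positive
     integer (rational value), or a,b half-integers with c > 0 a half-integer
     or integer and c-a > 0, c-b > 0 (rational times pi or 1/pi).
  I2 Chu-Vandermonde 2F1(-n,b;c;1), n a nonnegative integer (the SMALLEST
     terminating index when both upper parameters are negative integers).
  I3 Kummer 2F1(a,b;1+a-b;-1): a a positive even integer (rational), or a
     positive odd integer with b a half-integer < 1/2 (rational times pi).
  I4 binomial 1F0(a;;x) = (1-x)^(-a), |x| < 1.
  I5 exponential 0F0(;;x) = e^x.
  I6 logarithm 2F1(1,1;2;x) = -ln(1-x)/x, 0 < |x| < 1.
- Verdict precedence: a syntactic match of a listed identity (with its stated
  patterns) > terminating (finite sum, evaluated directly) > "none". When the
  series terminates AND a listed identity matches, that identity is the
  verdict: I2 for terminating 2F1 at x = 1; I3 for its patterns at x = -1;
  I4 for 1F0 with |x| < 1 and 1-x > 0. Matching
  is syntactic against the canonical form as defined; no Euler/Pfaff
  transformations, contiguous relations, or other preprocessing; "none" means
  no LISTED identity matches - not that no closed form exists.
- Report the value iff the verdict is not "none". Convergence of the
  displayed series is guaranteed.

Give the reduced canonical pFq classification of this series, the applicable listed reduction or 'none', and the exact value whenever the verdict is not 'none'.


With C = -3/7: the canonical form is 1F0(5/2; -; 1/2). Verdict: binomial (I4) matches (the 1F0 binomial series: exponent -5/2, x = 1/2). Value: (-3/7) * (1/2)^(-5/2).

Key step: x = (1/2) and the expanded ratio factors over Q; prefactor -3/7, roots give parameters.
Consecutive-term ratio: r(k) = (1/2) * (k+5/2) / [(k+1)] - rational in k, leading ratio (1/2); with t_0 = -3/7, classification follows.


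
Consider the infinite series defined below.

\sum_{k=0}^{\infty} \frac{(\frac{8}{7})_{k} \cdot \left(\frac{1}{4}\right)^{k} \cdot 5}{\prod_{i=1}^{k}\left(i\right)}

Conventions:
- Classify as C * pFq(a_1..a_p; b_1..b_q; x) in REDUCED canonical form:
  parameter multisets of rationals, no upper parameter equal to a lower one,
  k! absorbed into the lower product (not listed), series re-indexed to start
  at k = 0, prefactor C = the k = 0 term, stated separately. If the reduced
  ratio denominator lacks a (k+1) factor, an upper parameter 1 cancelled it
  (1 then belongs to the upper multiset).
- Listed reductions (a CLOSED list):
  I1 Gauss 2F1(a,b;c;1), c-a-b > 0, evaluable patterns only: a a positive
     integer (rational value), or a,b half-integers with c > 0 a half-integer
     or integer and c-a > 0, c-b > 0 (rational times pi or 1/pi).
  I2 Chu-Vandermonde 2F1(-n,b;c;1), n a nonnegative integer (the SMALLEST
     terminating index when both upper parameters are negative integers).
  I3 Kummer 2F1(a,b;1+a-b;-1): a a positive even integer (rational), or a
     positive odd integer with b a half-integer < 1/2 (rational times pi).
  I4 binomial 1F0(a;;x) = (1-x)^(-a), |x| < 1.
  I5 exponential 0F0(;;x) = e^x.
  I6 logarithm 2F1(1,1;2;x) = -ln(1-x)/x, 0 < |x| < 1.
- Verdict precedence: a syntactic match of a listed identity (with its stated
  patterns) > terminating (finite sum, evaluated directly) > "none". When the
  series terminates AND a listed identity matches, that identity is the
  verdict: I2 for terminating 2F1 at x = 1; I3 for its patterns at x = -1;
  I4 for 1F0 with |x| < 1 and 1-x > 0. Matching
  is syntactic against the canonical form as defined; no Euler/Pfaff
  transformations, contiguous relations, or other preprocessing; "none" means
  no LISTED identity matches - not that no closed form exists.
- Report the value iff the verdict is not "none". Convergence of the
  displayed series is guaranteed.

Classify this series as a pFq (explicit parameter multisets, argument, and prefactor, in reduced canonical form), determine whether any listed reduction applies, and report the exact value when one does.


x = \frac{1}{4} here; the reduced form reads 1F0, upper {\frac{8}{7}}, lower {-}, C = 5. Verdict at x = \frac{1}{4}: the I4 binomial reduction matches (the 1F0 binomial series: exponent -8/7, x = \frac{1}{4}). Value: 5 \cdot \left(\frac{3}{4}\right)^{-\frac{8}{7}}.

Key step: from the first term 5: the product of the first k integers (C = 5, x = 1/4) is k!.
Adjacent-term ratio: r(k) = \frac{1}{4} * (k+\frac{8}{7}) / [(k+1)] - rational; roots negated = parameters, x = \frac{1}{4}, C = 5.


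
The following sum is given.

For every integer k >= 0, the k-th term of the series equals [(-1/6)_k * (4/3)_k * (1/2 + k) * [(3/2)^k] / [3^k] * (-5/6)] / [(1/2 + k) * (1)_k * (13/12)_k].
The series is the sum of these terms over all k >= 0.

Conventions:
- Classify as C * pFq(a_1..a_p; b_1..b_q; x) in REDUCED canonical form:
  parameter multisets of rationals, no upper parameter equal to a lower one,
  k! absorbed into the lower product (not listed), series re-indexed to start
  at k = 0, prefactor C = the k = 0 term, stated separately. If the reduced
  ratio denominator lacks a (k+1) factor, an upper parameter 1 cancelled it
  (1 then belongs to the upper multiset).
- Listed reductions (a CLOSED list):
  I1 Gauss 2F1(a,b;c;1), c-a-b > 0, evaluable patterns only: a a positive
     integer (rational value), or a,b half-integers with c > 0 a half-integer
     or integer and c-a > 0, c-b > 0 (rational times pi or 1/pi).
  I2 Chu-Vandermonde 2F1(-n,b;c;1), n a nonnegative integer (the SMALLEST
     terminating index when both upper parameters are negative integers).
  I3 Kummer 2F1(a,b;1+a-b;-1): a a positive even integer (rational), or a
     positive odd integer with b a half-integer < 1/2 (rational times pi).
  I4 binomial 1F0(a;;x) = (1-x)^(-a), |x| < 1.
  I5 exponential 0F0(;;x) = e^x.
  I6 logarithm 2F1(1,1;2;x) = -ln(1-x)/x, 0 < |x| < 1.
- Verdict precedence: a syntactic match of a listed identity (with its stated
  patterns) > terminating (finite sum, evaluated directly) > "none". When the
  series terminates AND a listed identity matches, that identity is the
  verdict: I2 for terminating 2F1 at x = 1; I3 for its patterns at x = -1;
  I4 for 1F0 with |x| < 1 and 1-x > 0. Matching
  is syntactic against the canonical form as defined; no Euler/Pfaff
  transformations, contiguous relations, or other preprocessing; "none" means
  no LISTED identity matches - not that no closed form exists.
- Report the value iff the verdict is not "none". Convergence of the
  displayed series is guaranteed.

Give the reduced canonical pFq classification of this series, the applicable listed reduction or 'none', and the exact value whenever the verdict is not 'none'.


With C = -5/6: the canonical form is 2F1(-1/6, 4/3; 13/12; 1/2). Verdict: none. A 2F1 with upper {-1/6, 4/3} fits none of I1-I6 at x = 1/2; the sum runs forever.

First insight: t_0 being -5/6, the two k-th powers (C = -5/6) combine into one argument.
Ratio: r(k) = (1/2) * (k-1/6) (k+4/3) / [(k+13/12) (k+1)] - poly over poly, x = (1/2) from leading terms; C = -5/6 at k = 0.


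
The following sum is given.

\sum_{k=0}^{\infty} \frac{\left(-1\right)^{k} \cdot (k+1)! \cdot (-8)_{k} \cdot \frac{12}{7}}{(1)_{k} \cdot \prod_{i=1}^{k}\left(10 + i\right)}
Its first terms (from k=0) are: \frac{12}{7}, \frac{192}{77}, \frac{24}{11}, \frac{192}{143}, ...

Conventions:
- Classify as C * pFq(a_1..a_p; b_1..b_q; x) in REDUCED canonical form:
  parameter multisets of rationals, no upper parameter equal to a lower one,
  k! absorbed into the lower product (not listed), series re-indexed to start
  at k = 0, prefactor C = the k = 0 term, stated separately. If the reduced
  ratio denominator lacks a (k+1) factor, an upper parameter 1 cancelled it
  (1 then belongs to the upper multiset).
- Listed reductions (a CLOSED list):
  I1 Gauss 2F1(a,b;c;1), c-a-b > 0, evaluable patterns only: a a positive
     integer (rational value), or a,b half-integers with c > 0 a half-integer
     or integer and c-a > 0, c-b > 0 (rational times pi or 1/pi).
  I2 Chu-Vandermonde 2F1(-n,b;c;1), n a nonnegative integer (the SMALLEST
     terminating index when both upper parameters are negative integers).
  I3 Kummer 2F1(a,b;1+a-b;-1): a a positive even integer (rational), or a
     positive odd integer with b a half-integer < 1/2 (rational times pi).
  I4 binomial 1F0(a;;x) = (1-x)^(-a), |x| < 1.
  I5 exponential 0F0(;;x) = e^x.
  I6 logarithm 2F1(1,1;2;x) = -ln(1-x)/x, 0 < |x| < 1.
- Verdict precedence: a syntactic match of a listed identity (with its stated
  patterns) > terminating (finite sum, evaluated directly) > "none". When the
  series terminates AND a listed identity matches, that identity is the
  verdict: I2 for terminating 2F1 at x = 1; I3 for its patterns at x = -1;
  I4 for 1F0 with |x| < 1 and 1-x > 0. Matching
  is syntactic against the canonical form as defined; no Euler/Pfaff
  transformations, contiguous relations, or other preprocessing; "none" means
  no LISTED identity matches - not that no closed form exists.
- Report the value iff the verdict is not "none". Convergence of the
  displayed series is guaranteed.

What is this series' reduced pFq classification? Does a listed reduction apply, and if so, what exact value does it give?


With C = \frac{12}{7}: the canonical form is 2F1(-8, 2; 11; -1). Verdict (x = -1): Kummer (I3) applies (x = -1; c = 11 equals 1+a-b for upper {-8, 2}: listed pattern). Its exact value is \frac{60}{7}.

Structural cue: t_0 being \frac{12}{7}, the factorial ratio (prefactor 12/7) (k+a-1)!/(a-1)! is a rising factorial (a)_k.
Step ratio: r(k) = -1 * (k-8) (k+2) / [(k+11) (k+1)] - rational; roots negated = parameters, x = -1, C = \frac{12}{7}.


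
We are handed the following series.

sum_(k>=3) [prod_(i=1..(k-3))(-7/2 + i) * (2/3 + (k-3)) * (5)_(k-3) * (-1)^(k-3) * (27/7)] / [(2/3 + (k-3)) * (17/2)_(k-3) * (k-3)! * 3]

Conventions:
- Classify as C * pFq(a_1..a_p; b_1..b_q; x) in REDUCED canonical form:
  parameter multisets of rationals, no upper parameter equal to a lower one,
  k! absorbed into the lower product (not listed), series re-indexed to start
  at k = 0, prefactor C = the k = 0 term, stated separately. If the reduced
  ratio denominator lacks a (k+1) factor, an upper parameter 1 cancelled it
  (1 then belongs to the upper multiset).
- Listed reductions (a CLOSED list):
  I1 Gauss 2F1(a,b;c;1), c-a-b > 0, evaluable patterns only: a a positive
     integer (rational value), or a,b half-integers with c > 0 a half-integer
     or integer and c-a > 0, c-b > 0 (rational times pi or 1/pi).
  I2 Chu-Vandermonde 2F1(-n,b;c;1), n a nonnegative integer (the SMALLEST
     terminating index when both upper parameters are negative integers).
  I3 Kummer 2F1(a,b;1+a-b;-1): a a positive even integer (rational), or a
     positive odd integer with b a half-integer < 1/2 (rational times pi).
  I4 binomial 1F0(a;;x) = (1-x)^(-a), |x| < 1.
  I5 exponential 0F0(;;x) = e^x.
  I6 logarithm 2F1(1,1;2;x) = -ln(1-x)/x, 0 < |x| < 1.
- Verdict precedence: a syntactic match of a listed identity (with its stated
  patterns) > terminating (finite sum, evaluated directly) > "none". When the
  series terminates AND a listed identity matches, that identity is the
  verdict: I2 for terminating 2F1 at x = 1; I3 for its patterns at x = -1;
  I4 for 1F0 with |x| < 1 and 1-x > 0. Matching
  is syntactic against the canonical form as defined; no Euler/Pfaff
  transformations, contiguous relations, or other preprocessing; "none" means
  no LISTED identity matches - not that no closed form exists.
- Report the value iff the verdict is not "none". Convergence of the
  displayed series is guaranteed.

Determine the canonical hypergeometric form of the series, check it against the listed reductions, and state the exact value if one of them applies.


The tell: t_0 = 9/7 here, and the running product (prefactor 9/7) telescopes to a rising factorial.
Adjacent-term ratio: r(k) = (-1) * (k-5/2) (k+5) / [(k+17/2) (k+1)] - poly over poly, x = (-1) from leading terms; C = 9/7 at k = 0.

Prefactor 9/7, argument -1: 2F1 with upper {-5/2, 5} over lower {17/2}. Verdict: the Kummer evaluation I3 matches (x = -1; c = 17/2 equals 1+a-b for upper {-5/2, 5}: listed pattern). Its exact value is (173745/131072) * pi.


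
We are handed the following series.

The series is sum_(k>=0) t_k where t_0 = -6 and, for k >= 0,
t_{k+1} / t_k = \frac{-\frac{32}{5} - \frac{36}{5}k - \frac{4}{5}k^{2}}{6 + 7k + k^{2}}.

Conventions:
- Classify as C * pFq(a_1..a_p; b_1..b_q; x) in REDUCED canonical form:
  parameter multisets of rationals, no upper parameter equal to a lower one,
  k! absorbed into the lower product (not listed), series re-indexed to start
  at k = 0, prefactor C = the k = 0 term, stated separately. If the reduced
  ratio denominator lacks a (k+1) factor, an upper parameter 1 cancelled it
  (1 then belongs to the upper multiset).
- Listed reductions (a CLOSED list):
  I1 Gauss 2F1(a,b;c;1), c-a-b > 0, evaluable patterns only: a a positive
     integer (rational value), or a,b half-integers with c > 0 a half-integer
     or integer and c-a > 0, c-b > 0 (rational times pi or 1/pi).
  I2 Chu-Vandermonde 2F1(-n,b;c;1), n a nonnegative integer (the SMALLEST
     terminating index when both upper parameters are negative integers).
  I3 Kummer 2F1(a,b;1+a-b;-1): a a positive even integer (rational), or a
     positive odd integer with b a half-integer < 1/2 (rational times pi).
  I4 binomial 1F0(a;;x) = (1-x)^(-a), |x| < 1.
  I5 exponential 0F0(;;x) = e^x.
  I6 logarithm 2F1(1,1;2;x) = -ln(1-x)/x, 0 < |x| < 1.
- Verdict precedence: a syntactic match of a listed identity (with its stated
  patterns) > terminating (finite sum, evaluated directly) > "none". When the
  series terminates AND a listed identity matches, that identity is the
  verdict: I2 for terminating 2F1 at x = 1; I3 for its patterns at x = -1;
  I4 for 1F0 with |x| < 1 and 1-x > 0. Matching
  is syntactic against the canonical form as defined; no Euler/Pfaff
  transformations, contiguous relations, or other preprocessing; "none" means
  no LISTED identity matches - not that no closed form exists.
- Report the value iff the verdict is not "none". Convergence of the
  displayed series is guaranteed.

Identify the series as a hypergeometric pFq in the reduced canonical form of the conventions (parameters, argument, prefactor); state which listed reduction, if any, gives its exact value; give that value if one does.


First insight: with t_0 = -6, roots of the ratio polynomials (C = -6) are the negated parameters.
Adjacent-term ratio: r(k) = -\frac{4}{5} * (k+1) (k+8) / [(k+6) (k+1)] - rational; roots negated = parameters, x = -\frac{4}{5}, C = -6.

With C = -6: the canonical form is 2F1(1, 8; 6; -\frac{4}{5}). Verdict: none - this 2F1 at x = -\frac{4}{5} matches no listed pattern, and upper {1, 8} holds no stopper.


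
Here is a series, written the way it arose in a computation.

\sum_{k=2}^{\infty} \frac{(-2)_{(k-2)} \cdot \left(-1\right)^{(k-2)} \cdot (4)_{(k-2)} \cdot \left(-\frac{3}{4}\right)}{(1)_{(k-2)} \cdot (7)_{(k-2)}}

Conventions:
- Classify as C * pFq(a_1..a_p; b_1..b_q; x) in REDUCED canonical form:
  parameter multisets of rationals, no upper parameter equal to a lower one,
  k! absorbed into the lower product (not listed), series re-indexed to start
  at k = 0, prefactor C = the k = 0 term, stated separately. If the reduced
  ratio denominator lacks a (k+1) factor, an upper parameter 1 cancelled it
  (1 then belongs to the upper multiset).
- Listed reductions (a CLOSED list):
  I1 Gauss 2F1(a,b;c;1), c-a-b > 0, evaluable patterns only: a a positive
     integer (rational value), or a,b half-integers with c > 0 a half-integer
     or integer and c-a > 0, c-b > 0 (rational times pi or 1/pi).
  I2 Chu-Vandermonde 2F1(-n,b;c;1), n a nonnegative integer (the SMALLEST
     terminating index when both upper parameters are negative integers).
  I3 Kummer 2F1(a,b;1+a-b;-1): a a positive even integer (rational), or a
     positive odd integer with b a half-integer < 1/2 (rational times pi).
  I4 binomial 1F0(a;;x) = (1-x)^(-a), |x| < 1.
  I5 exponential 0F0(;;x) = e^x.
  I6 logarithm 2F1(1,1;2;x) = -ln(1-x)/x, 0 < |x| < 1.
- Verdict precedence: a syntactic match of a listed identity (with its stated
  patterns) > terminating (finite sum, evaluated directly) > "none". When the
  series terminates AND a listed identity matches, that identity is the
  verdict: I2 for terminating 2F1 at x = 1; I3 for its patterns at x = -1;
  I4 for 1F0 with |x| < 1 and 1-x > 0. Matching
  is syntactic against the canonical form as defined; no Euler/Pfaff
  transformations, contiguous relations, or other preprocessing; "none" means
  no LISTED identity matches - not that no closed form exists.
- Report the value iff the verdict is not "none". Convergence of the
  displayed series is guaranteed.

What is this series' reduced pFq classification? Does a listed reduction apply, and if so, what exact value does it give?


Prefactor -\frac{3}{4}, argument -1: 2F1 with upper {-2, 4} over lower {7}. Verdict: Kummer's theorem (I3) applies (x = -1; c = 7 equals 1+a-b for upper {-2, 4}: listed pattern). Hence: -\frac{15}{8}.

The tell: t_0 being -\frac{3}{4}, (1)_k (C = -3/4) is k! itself.
Step ratio: r(k) = -1 * (k-2) (k+4) / [(k+7) (k+1)] - rational in k, leading ratio -1; with t_0 = -\frac{3}{4}, classification follows.


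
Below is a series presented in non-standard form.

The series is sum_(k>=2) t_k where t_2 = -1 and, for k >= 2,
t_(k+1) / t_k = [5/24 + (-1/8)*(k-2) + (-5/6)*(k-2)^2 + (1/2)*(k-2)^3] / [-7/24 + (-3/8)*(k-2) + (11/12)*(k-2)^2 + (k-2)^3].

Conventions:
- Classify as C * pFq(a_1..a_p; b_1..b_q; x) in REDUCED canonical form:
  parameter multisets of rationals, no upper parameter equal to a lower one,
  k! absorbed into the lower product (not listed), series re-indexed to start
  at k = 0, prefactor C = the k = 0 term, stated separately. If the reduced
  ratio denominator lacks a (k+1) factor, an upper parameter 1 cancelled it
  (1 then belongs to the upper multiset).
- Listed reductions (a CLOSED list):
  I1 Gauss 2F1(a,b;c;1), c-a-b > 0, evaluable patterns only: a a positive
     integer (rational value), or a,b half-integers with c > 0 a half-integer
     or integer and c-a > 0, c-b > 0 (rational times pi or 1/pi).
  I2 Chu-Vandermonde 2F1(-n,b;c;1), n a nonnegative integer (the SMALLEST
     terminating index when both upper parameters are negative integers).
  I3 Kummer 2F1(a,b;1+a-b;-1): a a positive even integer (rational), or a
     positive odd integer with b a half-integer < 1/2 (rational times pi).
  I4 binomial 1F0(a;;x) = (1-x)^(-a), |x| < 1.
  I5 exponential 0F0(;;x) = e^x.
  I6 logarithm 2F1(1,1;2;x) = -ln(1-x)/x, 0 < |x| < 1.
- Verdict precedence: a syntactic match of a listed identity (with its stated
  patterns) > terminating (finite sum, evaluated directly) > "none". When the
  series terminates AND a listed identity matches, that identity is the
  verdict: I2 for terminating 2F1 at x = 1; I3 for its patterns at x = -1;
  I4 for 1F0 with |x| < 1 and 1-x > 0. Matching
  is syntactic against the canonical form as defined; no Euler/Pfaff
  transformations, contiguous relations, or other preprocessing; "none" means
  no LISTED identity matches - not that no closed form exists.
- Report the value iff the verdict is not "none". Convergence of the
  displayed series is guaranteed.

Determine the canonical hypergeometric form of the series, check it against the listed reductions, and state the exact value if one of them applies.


This is -1 * 2F1(-5/3, -1/2; -7/12; 1/2) in reduced canonical form. Verdict: none. A 2F1 with upper {-5/3, -1/2} fits none of I1-I6 at x = 1/2; the sum runs forever.

The tell: with t_0 = -1, cancel k + 1/2 from the displayed ratio first; then C = -1, x = 1/2.
Term ratio: r(k) = (1/2) * (k-5/3) (k-1/2) / [(k-7/12) (k+1)] - rational; roots negated = parameters, x = (1/2), C = -1.


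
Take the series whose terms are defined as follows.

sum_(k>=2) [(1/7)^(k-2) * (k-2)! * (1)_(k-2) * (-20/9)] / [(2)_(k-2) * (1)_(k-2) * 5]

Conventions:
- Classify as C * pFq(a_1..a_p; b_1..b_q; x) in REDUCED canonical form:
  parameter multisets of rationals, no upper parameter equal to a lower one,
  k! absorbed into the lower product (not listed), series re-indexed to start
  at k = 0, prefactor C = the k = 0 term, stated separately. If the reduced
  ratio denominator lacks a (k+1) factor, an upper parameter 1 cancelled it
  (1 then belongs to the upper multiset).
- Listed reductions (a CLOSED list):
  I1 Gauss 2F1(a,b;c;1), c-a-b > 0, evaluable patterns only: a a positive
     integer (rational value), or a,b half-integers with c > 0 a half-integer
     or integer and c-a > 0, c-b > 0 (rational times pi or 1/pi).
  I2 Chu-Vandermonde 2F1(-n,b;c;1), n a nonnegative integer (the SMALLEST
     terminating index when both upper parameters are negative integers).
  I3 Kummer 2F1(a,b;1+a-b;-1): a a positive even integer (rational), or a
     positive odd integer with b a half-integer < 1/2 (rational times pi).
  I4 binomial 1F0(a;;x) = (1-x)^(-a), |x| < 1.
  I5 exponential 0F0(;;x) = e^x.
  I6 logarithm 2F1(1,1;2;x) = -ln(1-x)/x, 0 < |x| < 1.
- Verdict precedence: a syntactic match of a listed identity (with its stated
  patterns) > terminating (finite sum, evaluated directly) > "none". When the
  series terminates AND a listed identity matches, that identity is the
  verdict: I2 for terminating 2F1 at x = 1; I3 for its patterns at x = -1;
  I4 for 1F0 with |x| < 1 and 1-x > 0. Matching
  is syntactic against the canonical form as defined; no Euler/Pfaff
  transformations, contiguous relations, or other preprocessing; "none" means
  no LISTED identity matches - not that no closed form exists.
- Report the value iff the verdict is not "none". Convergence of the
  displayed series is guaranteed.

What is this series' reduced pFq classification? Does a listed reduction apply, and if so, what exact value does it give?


At argument 1/7: a 2F1 with upper {1, 1}, lower {2}, scaled by C = -4/9. Verdict at x = 1/7: logarithm (I6) matches (the logarithm: parameters (1,1;2), x = 1/7). Sum: (28/9) * ln(6/7).

Key observation: t_0 = -4/9 here, and the constant factors (C = -4/9) combine into one prefactor.
Consecutive-term ratio: r(k) = (1/7) * (k+1) (k+1) / [(k+2) (k+1)] - poly over poly, x = (1/7) from leading terms; C = -4/9 at k = 0.


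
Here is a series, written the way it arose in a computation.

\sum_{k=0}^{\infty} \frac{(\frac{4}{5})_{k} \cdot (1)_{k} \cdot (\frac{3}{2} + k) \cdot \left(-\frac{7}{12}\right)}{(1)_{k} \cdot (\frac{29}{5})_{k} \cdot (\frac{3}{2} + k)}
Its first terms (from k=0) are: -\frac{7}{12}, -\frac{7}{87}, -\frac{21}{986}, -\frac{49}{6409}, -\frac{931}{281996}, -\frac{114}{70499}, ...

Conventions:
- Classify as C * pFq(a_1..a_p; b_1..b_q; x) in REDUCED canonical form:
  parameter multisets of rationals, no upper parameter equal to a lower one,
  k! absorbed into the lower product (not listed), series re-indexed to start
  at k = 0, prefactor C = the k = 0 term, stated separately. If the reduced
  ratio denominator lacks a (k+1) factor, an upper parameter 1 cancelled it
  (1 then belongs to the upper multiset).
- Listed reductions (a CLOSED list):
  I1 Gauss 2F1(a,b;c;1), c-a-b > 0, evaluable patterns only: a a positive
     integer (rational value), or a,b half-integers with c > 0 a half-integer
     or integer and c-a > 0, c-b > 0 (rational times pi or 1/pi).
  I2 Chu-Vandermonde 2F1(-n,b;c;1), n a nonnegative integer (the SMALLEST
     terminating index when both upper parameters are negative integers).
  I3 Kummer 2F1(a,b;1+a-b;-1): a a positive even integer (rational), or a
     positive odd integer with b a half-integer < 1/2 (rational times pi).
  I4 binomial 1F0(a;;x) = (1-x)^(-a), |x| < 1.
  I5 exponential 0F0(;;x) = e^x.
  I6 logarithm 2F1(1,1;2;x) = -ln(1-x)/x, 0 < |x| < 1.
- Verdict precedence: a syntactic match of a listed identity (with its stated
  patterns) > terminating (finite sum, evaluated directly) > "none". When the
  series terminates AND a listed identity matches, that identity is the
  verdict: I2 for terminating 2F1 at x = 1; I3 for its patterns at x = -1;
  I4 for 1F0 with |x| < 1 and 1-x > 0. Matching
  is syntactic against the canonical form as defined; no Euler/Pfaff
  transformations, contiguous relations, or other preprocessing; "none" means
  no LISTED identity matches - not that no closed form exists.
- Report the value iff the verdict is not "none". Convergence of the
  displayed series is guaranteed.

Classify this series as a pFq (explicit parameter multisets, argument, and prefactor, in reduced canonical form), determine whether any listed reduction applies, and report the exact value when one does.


The series (x = 1) is 2F1: upper {\frac{4}{5}, 1}, lower {\frac{29}{5}}, prefactor -\frac{7}{12}. Verdict: Gauss's theorem (I1) applies (x = 1: the Gamma ratio telescopes since c-a-b = 4 > 0 and a = 1 in Z>0). Hence: -\frac{7}{10}.

First insight: t_0 being -\frac{7}{12}, the factor k + 3/2 cancels (top and bottom), leaving prefactor -7/12.
Ratio: r(k) = 1 * (k+\frac{4}{5}) (k+1) / [(k+\frac{29}{5}) (k+1)] ; factor over Q: parameters, x = 1, and C = -\frac{7}{12}.


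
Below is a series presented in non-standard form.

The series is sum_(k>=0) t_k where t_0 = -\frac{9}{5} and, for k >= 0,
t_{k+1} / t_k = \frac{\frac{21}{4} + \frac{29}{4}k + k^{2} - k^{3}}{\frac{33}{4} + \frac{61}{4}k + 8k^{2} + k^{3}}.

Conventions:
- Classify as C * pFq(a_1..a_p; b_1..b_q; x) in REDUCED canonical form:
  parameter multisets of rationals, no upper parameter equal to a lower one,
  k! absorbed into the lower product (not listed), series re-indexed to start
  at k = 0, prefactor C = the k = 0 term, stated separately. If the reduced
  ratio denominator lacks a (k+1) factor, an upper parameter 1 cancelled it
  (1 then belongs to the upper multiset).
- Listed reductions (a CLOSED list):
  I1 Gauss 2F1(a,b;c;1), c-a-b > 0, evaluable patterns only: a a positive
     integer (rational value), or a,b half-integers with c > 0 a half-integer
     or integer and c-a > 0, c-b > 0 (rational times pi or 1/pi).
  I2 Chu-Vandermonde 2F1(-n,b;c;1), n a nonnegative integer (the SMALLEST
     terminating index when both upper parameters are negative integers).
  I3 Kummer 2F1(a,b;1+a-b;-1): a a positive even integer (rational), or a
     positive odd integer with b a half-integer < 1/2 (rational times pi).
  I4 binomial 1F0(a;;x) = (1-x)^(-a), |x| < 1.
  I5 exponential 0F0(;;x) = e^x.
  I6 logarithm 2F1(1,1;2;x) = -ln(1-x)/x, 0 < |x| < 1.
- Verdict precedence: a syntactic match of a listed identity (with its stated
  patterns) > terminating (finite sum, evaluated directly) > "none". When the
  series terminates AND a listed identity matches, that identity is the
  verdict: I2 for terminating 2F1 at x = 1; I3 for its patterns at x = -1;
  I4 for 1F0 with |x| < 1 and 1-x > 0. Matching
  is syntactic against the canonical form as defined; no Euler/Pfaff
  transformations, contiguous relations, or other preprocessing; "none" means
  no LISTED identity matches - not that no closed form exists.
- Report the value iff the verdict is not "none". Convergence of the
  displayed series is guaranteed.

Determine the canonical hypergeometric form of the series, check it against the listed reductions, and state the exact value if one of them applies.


Canonical form: C = -\frac{9}{5} times 2F1 with upper {-\frac{7}{2}, 1}, lower {\frac{11}{2}}, x = -1. Verdict (x = -1): Kummer (I3) applies (x = -1; c = \frac{11}{2} equals 1+a-b for upper {-\frac{7}{2}, 1}: listed pattern). Sum: \left(-\frac{567}{512}\right) \cdot \pi.

Key step: x = -1 and roots of the ratio polynomials (prefactor -9/5) are the negated parameters.
Ratio: r(k) = -1 * (k-\frac{7}{2}) (k+1) / [(k+\frac{11}{2}) (k+1)] - rational; roots negated = parameters, x = -1, C = -\frac{9}{5}.


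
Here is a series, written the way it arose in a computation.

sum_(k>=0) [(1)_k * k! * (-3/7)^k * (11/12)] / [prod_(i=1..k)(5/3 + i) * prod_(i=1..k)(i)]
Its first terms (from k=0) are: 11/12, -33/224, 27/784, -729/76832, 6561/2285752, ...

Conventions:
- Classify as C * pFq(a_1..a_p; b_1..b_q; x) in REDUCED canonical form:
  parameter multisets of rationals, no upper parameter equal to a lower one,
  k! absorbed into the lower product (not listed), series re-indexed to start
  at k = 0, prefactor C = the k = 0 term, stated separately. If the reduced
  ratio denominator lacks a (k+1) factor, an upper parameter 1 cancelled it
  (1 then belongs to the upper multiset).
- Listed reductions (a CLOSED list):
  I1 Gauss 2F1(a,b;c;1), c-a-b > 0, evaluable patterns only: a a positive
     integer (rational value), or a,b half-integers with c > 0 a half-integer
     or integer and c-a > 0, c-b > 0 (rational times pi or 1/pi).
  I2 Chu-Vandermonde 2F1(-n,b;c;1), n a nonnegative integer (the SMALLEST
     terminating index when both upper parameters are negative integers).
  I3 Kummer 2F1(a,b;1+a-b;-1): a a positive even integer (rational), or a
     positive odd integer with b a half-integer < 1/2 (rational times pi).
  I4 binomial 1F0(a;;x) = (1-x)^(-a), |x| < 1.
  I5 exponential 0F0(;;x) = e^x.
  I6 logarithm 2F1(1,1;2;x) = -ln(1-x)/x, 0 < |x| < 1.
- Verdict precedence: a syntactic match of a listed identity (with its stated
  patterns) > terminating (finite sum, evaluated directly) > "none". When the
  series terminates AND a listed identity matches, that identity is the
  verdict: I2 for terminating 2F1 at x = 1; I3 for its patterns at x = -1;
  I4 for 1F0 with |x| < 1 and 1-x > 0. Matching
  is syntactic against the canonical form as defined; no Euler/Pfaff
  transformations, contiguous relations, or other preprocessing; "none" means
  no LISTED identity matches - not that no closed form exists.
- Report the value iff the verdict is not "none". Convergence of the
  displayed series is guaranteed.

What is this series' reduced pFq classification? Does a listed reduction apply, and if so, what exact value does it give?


Key observation: t_0 being 11/12, the product of the first k integers (C = 11/12) is k!.
Consecutive-term ratio: r(k) = (-3/7) * (k+1) (k+1) / [(k+8/3) (k+1)] - poly over poly, x = (-3/7) from leading terms; C = 11/12 at k = 0.

The series (x = -3/7) is 2F1: upper {1, 1}, lower {8/3}, prefactor 11/12. Verdict: none. Every listed pattern misses the 2F1 form at -3/7, upper {1, 1}.


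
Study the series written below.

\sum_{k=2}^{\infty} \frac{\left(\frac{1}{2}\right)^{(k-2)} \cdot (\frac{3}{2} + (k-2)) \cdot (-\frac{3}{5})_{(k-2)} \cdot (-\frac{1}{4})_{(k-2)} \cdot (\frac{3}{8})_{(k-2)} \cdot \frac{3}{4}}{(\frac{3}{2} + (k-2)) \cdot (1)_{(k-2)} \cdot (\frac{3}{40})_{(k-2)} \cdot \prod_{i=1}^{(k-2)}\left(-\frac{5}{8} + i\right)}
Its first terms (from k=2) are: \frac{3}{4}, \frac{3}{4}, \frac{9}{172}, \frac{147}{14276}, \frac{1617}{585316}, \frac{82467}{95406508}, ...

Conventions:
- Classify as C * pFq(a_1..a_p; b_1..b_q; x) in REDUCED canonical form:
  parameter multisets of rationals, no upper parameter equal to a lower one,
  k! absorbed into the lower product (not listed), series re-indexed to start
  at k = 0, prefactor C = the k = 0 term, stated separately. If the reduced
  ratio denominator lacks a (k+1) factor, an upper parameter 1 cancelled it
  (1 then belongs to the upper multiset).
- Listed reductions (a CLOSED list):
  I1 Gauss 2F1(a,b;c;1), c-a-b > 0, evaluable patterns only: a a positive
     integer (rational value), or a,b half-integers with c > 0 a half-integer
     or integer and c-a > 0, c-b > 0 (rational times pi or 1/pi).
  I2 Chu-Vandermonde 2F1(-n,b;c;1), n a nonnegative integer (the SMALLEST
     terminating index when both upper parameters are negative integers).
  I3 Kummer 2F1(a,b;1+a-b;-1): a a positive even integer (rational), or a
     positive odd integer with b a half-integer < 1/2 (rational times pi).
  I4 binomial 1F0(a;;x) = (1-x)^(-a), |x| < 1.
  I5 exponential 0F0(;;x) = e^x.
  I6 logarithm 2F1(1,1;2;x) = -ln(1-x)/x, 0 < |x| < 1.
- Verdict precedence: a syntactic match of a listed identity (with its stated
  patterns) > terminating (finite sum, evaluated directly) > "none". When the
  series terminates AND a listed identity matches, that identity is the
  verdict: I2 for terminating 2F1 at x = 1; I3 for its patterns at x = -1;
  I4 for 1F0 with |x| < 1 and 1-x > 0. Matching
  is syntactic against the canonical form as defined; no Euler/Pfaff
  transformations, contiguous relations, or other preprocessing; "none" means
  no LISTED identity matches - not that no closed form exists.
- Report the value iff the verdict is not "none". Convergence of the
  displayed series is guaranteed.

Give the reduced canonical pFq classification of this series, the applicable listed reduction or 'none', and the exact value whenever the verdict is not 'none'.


Prefactor \frac{3}{4}, argument \frac{1}{2}: 2F1 with upper {-\frac{3}{5}, -\frac{1}{4}} over lower {\frac{3}{40}}. Verdict: no listed reduction: x = \frac{1}{2} and upper {-\frac{3}{5}, -\frac{1}{4}} fail every I1-I6 pattern.

Key step: t_0 being \frac{3}{4}, the parameter 3/8 appears in both the upper and lower lists and cancels (alongside the other common factor).
Ratio: r(k) = \frac{1}{2} * (k-\frac{3}{5}) (k-\frac{1}{4}) / [(k+\frac{3}{40}) (k+1)] ; factor over Q: parameters, x = \frac{1}{2}, and C = \frac{3}{4}.


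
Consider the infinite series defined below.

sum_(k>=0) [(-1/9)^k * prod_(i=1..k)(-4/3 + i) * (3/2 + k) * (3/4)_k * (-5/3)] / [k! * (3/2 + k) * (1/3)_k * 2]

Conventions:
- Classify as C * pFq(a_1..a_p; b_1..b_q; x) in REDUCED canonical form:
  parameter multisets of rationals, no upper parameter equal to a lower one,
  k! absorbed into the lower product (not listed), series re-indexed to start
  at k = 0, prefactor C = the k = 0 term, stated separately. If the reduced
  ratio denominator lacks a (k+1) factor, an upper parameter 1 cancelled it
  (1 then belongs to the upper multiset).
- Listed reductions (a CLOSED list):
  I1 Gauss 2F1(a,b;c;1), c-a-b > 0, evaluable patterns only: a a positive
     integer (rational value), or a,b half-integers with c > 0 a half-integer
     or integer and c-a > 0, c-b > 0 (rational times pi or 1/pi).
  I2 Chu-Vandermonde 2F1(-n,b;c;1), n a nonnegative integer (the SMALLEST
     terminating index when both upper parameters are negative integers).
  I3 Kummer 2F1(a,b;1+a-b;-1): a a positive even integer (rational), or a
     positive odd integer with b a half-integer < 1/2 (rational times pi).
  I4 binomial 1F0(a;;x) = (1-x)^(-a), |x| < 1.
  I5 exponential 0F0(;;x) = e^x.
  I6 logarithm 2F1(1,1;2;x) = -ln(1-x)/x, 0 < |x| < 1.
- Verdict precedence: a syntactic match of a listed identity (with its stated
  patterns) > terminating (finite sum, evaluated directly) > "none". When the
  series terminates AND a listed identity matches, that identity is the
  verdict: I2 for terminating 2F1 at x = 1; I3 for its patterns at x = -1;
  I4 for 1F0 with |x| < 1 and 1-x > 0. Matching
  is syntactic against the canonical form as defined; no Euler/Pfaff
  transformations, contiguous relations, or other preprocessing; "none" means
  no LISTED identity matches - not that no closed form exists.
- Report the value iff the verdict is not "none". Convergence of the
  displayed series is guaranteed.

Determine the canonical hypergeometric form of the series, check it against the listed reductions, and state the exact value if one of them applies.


Key observation: t_0 being -5/6, the running product (C = -5/6, x = -1/9) telescopes to a rising factorial.
Ratio: r(k) = (-1/9) * (k-1/3) (k+3/4) / [(k+1/3) (k+1)] - rational in k. x = (-1/9); t_0 = -5/6; negate the roots.

Canonical form: C = -5/6 times 2F1 with upper {-1/3, 3/4}, lower {1/3}, x = -1/9. Verdict: none - at argument -1/9 the multisets {-1/3, 3/4} ; {1/3} match no listed identity.
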